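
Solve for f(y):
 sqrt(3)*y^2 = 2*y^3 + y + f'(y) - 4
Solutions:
 f(y) = C1 - y^4/2 + sqrt(3)*y^3/3 - y^2/2 + 4*y


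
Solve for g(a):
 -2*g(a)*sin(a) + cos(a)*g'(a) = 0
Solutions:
 g(a) = C1/cos(a)^2


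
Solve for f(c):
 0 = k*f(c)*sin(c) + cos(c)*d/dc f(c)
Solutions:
 f(c) = C1*exp(k*log(cos(c)))


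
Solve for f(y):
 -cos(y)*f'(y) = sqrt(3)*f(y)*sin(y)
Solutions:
 f(y) = C1*cos(y)^(sqrt(3))


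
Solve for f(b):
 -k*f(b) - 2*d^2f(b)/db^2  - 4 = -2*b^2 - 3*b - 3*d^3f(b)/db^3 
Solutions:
 f(b) = C1*exp(b*(-2^(2/3)*(-243*k + sqrt((243*k + 16)^2 - 256) - 16)^(1/3) + 4 - 8*2^(1/3)/(-243*k + sqrt((243*k + 16)^2 - 256) - 16)^(1/3))/18) + C2*exp(b*(2^(2/3)*(-243*k + sqrt((243*k + 16)^2 - 256) - 16)^(1/3) - 2^(2/3)*sqrt(3)*I*(-243*k + sqrt((243*k + 16)^2 - 256) - 16)^(1/3) + 8 - 32*2^(1/3)/((-1 + sqrt(3)*I)*(-243*k + sqrt((243*k + 16)^2 - 256) - 16)^(1/3)))/36) + C3*exp(b*(2^(2/3)*(-243*k + sqrt((243*k + 16)^2 - 256) - 16)^(1/3) + 2^(2/3)*sqrt(3)*I*(-243*k + sqrt((243*k + 16)^2 - 256) - 16)^(1/3) + 8 + 32*2^(1/3)/((1 + sqrt(3)*I)*(-243*k + sqrt((243*k + 16)^2 - 256) - 16)^(1/3)))/36) + 2*b^2/k + 3*b/k - 4/k - 8/k^2


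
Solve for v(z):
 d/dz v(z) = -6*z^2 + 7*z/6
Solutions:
 v(z) = C1 - 2*z^3 + 7*z^2/12


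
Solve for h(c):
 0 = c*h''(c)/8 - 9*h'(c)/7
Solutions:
 h(c) = C1 + C2*c^(79/7)


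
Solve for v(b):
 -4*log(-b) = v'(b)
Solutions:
 v(b) = C1 - 4*b*log(-b) + 4*b


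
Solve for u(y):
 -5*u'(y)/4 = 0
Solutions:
 u(y) = C1


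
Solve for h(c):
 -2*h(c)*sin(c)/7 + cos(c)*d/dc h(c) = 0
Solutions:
 h(c) = C1/cos(c)^(2/7)


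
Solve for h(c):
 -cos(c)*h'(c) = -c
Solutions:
 h(c) = C1 + Integral(c/cos(c), c)


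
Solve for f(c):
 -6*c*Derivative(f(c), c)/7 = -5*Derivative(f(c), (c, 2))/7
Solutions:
 f(c) = C1 + C2*erfi(sqrt(15)*c/5)


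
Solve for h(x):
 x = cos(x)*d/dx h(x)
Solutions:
 h(x) = C1 + Integral(x/cos(x), x)


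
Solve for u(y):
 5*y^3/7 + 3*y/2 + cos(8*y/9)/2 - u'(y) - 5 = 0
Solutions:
 u(y) = C1 + 5*y^4/28 + 3*y^2/4 - 5*y + 9*sin(8*y/9)/16


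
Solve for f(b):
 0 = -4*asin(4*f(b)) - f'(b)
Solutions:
 Integral(1/asin(4*_y), (_y, f(b))) = C1 - 4*b


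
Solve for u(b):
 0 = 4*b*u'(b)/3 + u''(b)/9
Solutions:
 u(b) = C1 + C2*erf(sqrt(6)*b)


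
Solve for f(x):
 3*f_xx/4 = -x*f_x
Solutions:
 f(x) = C1 + C2*erf(sqrt(6)*x/3)


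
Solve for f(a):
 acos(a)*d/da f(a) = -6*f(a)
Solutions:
 f(a) = C1*exp(-6*Integral(1/acos(a), a))


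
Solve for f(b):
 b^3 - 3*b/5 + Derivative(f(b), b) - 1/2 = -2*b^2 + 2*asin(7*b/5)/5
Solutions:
 f(b) = C1 - b^4/4 - 2*b^3/3 + 3*b^2/10 + 2*b*asin(7*b/5)/5 + b/2 + 2*sqrt(25 - 49*b^2)/35


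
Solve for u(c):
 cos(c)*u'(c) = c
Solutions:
 u(c) = C1 + Integral(c/cos(c), c)


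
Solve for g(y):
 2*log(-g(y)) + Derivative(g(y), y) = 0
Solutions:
 -li(-g(y)) = C1 - 2*y


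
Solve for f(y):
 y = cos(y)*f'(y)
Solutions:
 f(y) = C1 + Integral(y/cos(y), y)


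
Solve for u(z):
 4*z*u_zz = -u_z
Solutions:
 u(z) = C1 + C2*z^(3/4)


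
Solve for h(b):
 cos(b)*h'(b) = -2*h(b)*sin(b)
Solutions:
 h(b) = C1*cos(b)^2


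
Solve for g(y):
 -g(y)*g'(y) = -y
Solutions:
 g(y) = -sqrt(C1 + y^2)
 g(y) = sqrt(C1 + y^2)


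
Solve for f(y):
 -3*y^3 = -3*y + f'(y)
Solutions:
 f(y) = C1 - 3*y^4/4 + 3*y^2/2


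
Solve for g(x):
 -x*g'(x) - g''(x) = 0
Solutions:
 g(x) = C1 + C2*erf(sqrt(2)*x/2)


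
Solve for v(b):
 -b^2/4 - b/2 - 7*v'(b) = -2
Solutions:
 v(b) = C1 - b^3/84 - b^2/28 + 2*b/7


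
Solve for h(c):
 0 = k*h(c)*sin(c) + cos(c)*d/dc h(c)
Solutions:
 h(c) = C1*exp(k*log(cos(c)))


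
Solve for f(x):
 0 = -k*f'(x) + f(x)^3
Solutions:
 f(x) = -sqrt(2)*sqrt(-k/(C1*k + x))/2
 f(x) = sqrt(2)*sqrt(-k/(C1*k + x))/2


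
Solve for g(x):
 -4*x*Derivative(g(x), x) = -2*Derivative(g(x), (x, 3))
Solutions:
 g(x) = C1 + Integral(C2*airyai(2^(1/3)*x) + C3*airybi(2^(1/3)*x), x)


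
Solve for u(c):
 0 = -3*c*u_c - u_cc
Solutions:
 u(c) = C1 + C2*erf(sqrt(6)*c/2)


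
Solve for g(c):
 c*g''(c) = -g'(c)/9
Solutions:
 g(c) = C1 + C2*c^(8/9)


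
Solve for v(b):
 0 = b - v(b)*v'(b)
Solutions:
 v(b) = -sqrt(C1 + b^2)
 v(b) = sqrt(C1 + b^2)


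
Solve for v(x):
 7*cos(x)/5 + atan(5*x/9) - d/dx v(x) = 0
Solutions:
 v(x) = C1 + x*atan(5*x/9) - 9*log(25*x^2 + 81)/10 + 7*sin(x)/5


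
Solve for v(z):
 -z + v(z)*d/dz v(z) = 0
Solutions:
 v(z) = -sqrt(C1 + z^2)
 v(z) = sqrt(C1 + z^2)


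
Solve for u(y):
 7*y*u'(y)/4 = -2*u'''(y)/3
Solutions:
 u(y) = C1 + Integral(C2*airyai(-21^(1/3)*y/2) + C3*airybi(-21^(1/3)*y/2), y)


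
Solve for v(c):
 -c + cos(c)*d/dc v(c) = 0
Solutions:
 v(c) = C1 + Integral(c/cos(c), c)


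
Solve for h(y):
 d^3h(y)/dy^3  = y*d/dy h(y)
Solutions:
 h(y) = C1 + Integral(C2*airyai(y) + C3*airybi(y), y)


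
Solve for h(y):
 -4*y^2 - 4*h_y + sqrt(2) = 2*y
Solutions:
 h(y) = C1 - y^3/3 - y^2/4 + sqrt(2)*y/4


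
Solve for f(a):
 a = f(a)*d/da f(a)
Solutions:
 f(a) = -sqrt(C1 + a^2)
 f(a) = sqrt(C1 + a^2)


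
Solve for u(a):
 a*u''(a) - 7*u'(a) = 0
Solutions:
 u(a) = C1 + C2*a^8


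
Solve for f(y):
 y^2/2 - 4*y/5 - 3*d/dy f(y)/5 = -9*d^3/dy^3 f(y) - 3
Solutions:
 f(y) = C1 + C2*exp(-sqrt(15)*y/15) + C3*exp(sqrt(15)*y/15) + 5*y^3/18 - 2*y^2/3 + 30*y


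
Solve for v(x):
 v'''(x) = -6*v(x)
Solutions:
 v(x) = C3*exp(-6^(1/3)*x) + (C1*sin(2^(1/3)*3^(5/6)*x/2) + C2*cos(2^(1/3)*3^(5/6)*x/2))*exp(6^(1/3)*x/2)


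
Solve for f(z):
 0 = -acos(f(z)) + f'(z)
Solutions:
 Integral(1/acos(_y), (_y, f(z))) = C1 + z


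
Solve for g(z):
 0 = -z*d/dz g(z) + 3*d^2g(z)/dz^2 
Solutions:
 g(z) = C1 + C2*erfi(sqrt(6)*z/6)


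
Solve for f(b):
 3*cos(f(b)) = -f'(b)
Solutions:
 f(b) = pi - asin((C1 + exp(6*b))/(C1 - exp(6*b)))
 f(b) = asin((C1 + exp(6*b))/(C1 - exp(6*b)))


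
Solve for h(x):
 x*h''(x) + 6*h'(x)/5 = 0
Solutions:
 h(x) = C1 + C2/x^(1/5)


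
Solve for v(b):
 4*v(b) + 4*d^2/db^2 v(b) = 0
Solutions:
 v(b) = C1*sin(b) + C2*cos(b)


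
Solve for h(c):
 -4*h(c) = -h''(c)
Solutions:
 h(c) = C1*exp(-2*c) + C2*exp(2*c)


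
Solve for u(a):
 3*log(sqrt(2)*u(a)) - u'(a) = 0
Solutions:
 -2*Integral(1/(2*log(_y) + log(2)), (_y, u(a)))/3 = C1 - a


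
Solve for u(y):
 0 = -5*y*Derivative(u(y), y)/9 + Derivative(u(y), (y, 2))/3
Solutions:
 u(y) = C1 + C2*erfi(sqrt(30)*y/6)


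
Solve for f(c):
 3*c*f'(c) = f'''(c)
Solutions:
 f(c) = C1 + Integral(C2*airyai(3^(1/3)*c) + C3*airybi(3^(1/3)*c), c)


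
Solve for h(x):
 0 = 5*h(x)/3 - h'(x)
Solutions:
 h(x) = C1*exp(5*x/3)


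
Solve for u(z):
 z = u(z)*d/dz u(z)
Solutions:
 u(z) = -sqrt(C1 + z^2)
 u(z) = sqrt(C1 + z^2)


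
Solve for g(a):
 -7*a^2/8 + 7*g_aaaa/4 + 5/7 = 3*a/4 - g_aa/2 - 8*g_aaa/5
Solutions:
 g(a) = C1 + C2*a + 7*a^4/48 - 97*a^3/60 + 12153*a^2/1400 + (C3*sin(sqrt(94)*a/35) + C4*cos(sqrt(94)*a/35))*exp(-16*a/35)


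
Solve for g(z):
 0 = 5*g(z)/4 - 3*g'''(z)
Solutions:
 g(z) = C3*exp(90^(1/3)*z/6) + (C1*sin(10^(1/3)*3^(1/6)*z/4) + C2*cos(10^(1/3)*3^(1/6)*z/4))*exp(-90^(1/3)*z/12)


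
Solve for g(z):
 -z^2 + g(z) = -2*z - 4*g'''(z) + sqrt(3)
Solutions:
 g(z) = C3*exp(-2^(1/3)*z/2) + z^2 - 2*z + (C1*sin(2^(1/3)*sqrt(3)*z/4) + C2*cos(2^(1/3)*sqrt(3)*z/4))*exp(2^(1/3)*z/4) + sqrt(3)


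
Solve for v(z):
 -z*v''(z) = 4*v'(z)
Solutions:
 v(z) = C1 + C2/z^3


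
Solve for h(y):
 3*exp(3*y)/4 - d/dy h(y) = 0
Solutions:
 h(y) = C1 + exp(3*y)/4


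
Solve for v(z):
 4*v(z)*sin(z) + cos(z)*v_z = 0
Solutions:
 v(z) = C1*cos(z)^4


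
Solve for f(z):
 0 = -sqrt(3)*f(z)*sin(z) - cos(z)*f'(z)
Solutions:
 f(z) = C1*cos(z)^(sqrt(3))


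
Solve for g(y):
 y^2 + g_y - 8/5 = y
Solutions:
 g(y) = C1 - y^3/3 + y^2/2 + 8*y/5


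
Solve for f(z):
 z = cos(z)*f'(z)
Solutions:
 f(z) = C1 + Integral(z/cos(z), z)


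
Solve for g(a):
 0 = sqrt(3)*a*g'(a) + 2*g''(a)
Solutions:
 g(a) = C1 + C2*erf(3^(1/4)*a/2)


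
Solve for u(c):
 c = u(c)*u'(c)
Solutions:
 u(c) = -sqrt(C1 + c^2)
 u(c) = sqrt(C1 + c^2)


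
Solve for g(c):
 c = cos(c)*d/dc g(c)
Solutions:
 g(c) = C1 + Integral(c/cos(c), c)


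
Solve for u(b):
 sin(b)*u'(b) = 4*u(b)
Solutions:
 u(b) = C1*(cos(b)^2 - 2*cos(b) + 1)/(cos(b)^2 + 2*cos(b) + 1)


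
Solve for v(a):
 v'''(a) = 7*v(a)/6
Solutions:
 v(a) = C3*exp(6^(2/3)*7^(1/3)*a/6) + (C1*sin(2^(2/3)*3^(1/6)*7^(1/3)*a/4) + C2*cos(2^(2/3)*3^(1/6)*7^(1/3)*a/4))*exp(-6^(2/3)*7^(1/3)*a/12)


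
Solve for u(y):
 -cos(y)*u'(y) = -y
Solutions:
 u(y) = C1 + Integral(y/cos(y), y)


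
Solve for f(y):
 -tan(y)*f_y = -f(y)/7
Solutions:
 f(y) = C1*sin(y)^(1/7)


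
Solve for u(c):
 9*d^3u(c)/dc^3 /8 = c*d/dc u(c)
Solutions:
 u(c) = C1 + Integral(C2*airyai(2*3^(1/3)*c/3) + C3*airybi(2*3^(1/3)*c/3), c)


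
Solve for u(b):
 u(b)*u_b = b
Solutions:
 u(b) = -sqrt(C1 + b^2)
 u(b) = sqrt(C1 + b^2)


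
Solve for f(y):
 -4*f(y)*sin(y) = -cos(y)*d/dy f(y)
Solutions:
 f(y) = C1/cos(y)^4


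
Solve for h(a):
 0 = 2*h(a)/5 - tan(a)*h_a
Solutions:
 h(a) = C1*sin(a)^(2/5)


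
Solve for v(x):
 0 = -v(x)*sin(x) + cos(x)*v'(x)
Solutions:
 v(x) = C1/cos(x)


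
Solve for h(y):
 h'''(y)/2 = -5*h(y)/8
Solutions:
 h(y) = C3*exp(-10^(1/3)*y/2) + (C1*sin(10^(1/3)*sqrt(3)*y/4) + C2*cos(10^(1/3)*sqrt(3)*y/4))*exp(10^(1/3)*y/4)


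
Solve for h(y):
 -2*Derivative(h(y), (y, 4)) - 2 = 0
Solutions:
 h(y) = C1 + C2*y + C3*y^2 + C4*y^3 - y^4/24


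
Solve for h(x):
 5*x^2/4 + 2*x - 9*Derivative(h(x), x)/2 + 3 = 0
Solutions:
 h(x) = C1 + 5*x^3/54 + 2*x^2/9 + 2*x/3


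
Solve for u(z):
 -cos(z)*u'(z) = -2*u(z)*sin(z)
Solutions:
 u(z) = C1/cos(z)^2


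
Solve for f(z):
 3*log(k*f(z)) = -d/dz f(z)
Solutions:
 li(k*f(z))/k = C1 - 3*z


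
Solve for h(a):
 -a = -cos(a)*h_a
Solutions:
 h(a) = C1 + Integral(a/cos(a), a)


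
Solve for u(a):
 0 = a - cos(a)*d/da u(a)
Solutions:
 u(a) = C1 + Integral(a/cos(a), a)


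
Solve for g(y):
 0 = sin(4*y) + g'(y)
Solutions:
 g(y) = C1 + cos(4*y)/4


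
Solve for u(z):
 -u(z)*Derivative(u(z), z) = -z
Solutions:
 u(z) = -sqrt(C1 + z^2)
 u(z) = sqrt(C1 + z^2)


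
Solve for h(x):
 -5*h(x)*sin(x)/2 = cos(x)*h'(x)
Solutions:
 h(x) = C1*cos(x)^(5/2)


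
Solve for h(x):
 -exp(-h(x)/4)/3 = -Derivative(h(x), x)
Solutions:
 h(x) = 4*log(C1 + x/12)


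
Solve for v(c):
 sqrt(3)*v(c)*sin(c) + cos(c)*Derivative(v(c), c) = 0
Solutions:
 v(c) = C1*cos(c)^(sqrt(3))


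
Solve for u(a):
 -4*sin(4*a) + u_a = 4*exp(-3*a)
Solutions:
 u(a) = C1 - cos(4*a) - 4*exp(-3*a)/3


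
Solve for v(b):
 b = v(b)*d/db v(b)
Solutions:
 v(b) = -sqrt(C1 + b^2)
 v(b) = sqrt(C1 + b^2)


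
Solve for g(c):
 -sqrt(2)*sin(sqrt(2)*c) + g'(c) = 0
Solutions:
 g(c) = C1 - cos(sqrt(2)*c)


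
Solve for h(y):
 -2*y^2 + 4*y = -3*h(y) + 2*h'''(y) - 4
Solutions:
 h(y) = C3*exp(2^(2/3)*3^(1/3)*y/2) + 2*y^2/3 - 4*y/3 + (C1*sin(2^(2/3)*3^(5/6)*y/4) + C2*cos(2^(2/3)*3^(5/6)*y/4))*exp(-2^(2/3)*3^(1/3)*y/4) - 4/3


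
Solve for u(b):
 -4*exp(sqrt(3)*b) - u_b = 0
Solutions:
 u(b) = C1 - 4*sqrt(3)*exp(sqrt(3)*b)/3


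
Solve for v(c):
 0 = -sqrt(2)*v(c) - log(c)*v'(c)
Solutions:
 v(c) = C1*exp(-sqrt(2)*li(c))


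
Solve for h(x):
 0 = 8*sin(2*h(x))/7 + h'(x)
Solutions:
 8*x/7 + log(cos(2*h(x)) - 1)/4 - log(cos(2*h(x)) + 1)/4 = C1


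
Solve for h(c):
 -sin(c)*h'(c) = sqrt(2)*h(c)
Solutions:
 h(c) = C1*(cos(c) + 1)^(sqrt(2)/2)/(cos(c) - 1)^(sqrt(2)/2)


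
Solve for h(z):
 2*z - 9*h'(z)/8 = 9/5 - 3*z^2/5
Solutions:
 h(z) = C1 + 8*z^3/45 + 8*z^2/9 - 8*z/5


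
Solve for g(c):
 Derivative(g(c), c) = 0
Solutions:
 g(c) = C1


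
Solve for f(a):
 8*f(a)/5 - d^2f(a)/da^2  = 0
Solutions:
 f(a) = C1*exp(-2*sqrt(10)*a/5) + C2*exp(2*sqrt(10)*a/5)


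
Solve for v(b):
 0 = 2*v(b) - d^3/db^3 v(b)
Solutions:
 v(b) = C3*exp(2^(1/3)*b) + (C1*sin(2^(1/3)*sqrt(3)*b/2) + C2*cos(2^(1/3)*sqrt(3)*b/2))*exp(-2^(1/3)*b/2)


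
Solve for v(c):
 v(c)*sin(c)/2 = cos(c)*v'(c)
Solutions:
 v(c) = C1/sqrt(cos(c))


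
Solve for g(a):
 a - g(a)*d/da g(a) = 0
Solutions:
 g(a) = -sqrt(C1 + a^2)
 g(a) = sqrt(C1 + a^2)


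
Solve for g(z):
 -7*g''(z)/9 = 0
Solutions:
 g(z) = C1 + C2*z


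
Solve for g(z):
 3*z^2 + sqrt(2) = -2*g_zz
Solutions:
 g(z) = C1 + C2*z - z^4/8 - sqrt(2)*z^2/4


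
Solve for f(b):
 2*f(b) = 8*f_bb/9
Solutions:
 f(b) = C1*exp(-3*b/2) + C2*exp(3*b/2)


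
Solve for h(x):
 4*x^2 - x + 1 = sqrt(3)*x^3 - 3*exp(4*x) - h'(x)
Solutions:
 h(x) = C1 + sqrt(3)*x^4/4 - 4*x^3/3 + x^2/2 - x - 3*exp(4*x)/4


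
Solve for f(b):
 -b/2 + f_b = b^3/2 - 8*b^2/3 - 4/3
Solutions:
 f(b) = C1 + b^4/8 - 8*b^3/9 + b^2/4 - 4*b/3


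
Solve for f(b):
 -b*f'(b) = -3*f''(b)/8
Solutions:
 f(b) = C1 + C2*erfi(2*sqrt(3)*b/3)


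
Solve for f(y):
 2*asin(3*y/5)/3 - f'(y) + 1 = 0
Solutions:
 f(y) = C1 + 2*y*asin(3*y/5)/3 + y + 2*sqrt(25 - 9*y^2)/9


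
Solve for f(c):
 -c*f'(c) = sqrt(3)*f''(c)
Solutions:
 f(c) = C1 + C2*erf(sqrt(2)*3^(3/4)*c/6)


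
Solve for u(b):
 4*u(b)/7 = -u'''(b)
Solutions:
 u(b) = C3*exp(-14^(2/3)*b/7) + (C1*sin(14^(2/3)*sqrt(3)*b/14) + C2*cos(14^(2/3)*sqrt(3)*b/14))*exp(14^(2/3)*b/14)


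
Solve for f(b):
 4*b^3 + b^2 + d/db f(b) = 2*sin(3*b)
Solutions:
 f(b) = C1 - b^4 - b^3/3 - 2*cos(3*b)/3


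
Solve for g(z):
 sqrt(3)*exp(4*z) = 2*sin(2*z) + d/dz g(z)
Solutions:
 g(z) = C1 + sqrt(3)*exp(4*z)/4 + cos(2*z)


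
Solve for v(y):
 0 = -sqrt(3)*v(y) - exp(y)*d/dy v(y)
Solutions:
 v(y) = C1*exp(sqrt(3)*exp(-y))


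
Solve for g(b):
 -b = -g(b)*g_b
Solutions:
 g(b) = -sqrt(C1 + b^2)
 g(b) = sqrt(C1 + b^2)


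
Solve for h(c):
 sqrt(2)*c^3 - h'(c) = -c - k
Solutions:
 h(c) = C1 + sqrt(2)*c^4/4 + c^2/2 + c*k


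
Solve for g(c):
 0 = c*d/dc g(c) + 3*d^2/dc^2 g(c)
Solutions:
 g(c) = C1 + C2*erf(sqrt(6)*c/6)


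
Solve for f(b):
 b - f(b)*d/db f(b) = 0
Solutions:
 f(b) = -sqrt(C1 + b^2)
 f(b) = sqrt(C1 + b^2)


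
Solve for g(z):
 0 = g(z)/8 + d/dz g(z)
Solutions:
 g(z) = C1*exp(-z/8)


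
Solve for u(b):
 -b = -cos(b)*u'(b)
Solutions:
 u(b) = C1 + Integral(b/cos(b), b)


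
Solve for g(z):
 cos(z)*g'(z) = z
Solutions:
 g(z) = C1 + Integral(z/cos(z), z)


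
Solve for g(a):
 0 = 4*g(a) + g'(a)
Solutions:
 g(a) = C1*exp(-4*a)


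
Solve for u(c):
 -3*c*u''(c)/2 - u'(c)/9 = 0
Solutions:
 u(c) = C1 + C2*c^(25/27)


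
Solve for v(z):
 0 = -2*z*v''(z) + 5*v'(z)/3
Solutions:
 v(z) = C1 + C2*z^(11/6)


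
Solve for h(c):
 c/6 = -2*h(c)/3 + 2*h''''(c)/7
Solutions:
 h(c) = C1*exp(-3^(3/4)*7^(1/4)*c/3) + C2*exp(3^(3/4)*7^(1/4)*c/3) + C3*sin(3^(3/4)*7^(1/4)*c/3) + C4*cos(3^(3/4)*7^(1/4)*c/3) - c/4


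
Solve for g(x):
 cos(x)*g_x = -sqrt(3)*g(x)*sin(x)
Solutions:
 g(x) = C1*cos(x)^(sqrt(3))


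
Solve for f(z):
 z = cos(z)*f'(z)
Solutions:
 f(z) = C1 + Integral(z/cos(z), z)


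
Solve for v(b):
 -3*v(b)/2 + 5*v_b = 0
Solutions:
 v(b) = C1*exp(3*b/10)


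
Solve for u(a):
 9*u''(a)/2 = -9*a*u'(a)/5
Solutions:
 u(a) = C1 + C2*erf(sqrt(5)*a/5)


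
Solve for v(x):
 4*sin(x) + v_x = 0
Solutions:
 v(x) = C1 + 4*cos(x)


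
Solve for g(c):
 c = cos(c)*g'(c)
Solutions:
 g(c) = C1 + Integral(c/cos(c), c)


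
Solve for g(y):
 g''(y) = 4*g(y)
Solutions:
 g(y) = C1*exp(-2*y) + C2*exp(2*y)


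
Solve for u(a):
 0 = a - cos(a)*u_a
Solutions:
 u(a) = C1 + Integral(a/cos(a), a)


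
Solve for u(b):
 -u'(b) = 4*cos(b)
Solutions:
 u(b) = C1 - 4*sin(b)


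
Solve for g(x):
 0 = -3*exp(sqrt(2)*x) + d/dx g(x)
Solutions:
 g(x) = C1 + 3*sqrt(2)*exp(sqrt(2)*x)/2


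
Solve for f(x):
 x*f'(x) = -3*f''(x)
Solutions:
 f(x) = C1 + C2*erf(sqrt(6)*x/6)


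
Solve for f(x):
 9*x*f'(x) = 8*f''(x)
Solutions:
 f(x) = C1 + C2*erfi(3*x/4)


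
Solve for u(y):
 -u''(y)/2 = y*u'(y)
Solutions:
 u(y) = C1 + C2*erf(y)


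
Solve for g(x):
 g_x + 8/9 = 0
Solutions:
 g(x) = C1 - 8*x/9


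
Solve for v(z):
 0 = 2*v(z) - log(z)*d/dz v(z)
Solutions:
 v(z) = C1*exp(2*li(z))


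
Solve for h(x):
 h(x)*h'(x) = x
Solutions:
 h(x) = -sqrt(C1 + x^2)
 h(x) = sqrt(C1 + x^2)


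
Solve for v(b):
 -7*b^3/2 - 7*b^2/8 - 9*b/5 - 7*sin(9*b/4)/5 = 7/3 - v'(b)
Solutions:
 v(b) = C1 + 7*b^4/8 + 7*b^3/24 + 9*b^2/10 + 7*b/3 - 28*cos(9*b/4)/45


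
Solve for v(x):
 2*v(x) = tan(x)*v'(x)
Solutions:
 v(x) = C1*sin(x)^2


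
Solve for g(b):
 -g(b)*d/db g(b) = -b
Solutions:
 g(b) = -sqrt(C1 + b^2)
 g(b) = sqrt(C1 + b^2)


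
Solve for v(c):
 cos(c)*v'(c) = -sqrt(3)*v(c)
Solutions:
 v(c) = C1*(sin(c) - 1)^(sqrt(3)/2)/(sin(c) + 1)^(sqrt(3)/2)


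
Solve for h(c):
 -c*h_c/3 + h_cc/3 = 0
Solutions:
 h(c) = C1 + C2*erfi(sqrt(2)*c/2)


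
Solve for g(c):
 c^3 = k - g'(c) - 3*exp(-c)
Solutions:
 g(c) = C1 - c^4/4 + c*k + 3*exp(-c)


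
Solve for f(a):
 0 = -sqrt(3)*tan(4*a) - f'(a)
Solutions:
 f(a) = C1 + sqrt(3)*log(cos(4*a))/4


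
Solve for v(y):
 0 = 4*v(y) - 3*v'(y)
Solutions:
 v(y) = C1*exp(4*y/3)


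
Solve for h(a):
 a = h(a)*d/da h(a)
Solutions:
 h(a) = -sqrt(C1 + a^2)
 h(a) = sqrt(C1 + a^2)


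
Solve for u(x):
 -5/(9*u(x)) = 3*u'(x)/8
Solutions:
 u(x) = -sqrt(C1 - 240*x)/9
 u(x) = sqrt(C1 - 240*x)/9


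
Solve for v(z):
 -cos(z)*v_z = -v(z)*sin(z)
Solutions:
 v(z) = C1/cos(z)


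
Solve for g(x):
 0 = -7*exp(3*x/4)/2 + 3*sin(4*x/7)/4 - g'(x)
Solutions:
 g(x) = C1 - 14*exp(3*x/4)/3 - 21*cos(4*x/7)/16


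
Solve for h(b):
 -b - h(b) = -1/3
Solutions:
 h(b) = 1/3 - b


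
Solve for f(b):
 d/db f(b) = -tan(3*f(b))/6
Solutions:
 f(b) = -asin(C1*exp(-b/2))/3 + pi/3
 f(b) = asin(C1*exp(-b/2))/3


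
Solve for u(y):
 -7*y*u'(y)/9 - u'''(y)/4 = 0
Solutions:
 u(y) = C1 + Integral(C2*airyai(-84^(1/3)*y/3) + C3*airybi(-84^(1/3)*y/3), y)


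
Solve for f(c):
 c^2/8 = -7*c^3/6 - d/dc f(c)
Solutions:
 f(c) = C1 - 7*c^4/24 - c^3/24


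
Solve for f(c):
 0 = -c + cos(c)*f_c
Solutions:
 f(c) = C1 + Integral(c/cos(c), c)


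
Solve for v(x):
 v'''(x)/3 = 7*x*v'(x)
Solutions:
 v(x) = C1 + Integral(C2*airyai(21^(1/3)*x) + C3*airybi(21^(1/3)*x), x)


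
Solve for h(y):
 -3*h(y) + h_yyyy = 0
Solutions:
 h(y) = C1*exp(-3^(1/4)*y) + C2*exp(3^(1/4)*y) + C3*sin(3^(1/4)*y) + C4*cos(3^(1/4)*y)


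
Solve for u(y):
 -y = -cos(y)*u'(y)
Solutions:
 u(y) = C1 + Integral(y/cos(y), y)


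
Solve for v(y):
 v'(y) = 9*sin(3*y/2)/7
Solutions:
 v(y) = C1 - 6*cos(3*y/2)/7


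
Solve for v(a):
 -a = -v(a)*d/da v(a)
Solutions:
 v(a) = -sqrt(C1 + a^2)
 v(a) = sqrt(C1 + a^2)


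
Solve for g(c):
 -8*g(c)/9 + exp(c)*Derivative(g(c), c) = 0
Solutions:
 g(c) = C1*exp(-8*exp(-c)/9)


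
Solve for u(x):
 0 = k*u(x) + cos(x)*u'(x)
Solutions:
 u(x) = C1*exp(k*(log(sin(x) - 1) - log(sin(x) + 1))/2)


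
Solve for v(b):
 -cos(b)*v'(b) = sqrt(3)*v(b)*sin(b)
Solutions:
 v(b) = C1*cos(b)^(sqrt(3))


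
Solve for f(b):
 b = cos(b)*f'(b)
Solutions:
 f(b) = C1 + Integral(b/cos(b), b)


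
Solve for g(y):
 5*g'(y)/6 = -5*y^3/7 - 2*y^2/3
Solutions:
 g(y) = C1 - 3*y^4/14 - 4*y^3/15


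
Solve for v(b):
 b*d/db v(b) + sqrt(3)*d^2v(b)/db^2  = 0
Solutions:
 v(b) = C1 + C2*erf(sqrt(2)*3^(3/4)*b/6)


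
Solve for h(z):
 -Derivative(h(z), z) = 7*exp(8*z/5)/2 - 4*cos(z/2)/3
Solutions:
 h(z) = C1 - 35*exp(8*z/5)/16 + 8*sin(z/2)/3


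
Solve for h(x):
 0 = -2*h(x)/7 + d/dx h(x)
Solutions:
 h(x) = C1*exp(2*x/7)


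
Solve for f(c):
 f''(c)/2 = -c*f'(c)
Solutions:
 f(c) = C1 + C2*erf(c)


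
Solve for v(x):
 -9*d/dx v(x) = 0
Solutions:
 v(x) = C1


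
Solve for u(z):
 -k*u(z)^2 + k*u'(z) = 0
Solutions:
 u(z) = -1/(C1 + z)


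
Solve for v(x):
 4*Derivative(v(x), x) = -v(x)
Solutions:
 v(x) = C1*exp(-x/4)


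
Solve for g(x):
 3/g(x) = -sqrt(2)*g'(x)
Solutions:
 g(x) = -sqrt(C1 - 3*sqrt(2)*x)
 g(x) = sqrt(C1 - 3*sqrt(2)*x)


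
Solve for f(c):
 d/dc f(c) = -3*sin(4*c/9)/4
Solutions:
 f(c) = C1 + 27*cos(4*c/9)/16


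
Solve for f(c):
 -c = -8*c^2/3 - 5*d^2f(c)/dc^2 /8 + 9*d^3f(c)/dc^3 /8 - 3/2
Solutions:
 f(c) = C1 + C2*c + C3*exp(5*c/9) - 16*c^4/45 - 172*c^3/75 - 1698*c^2/125


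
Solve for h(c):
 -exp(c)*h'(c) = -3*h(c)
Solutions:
 h(c) = C1*exp(-3*exp(-c))


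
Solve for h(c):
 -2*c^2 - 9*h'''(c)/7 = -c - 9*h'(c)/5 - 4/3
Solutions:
 h(c) = C1 + C2*exp(-sqrt(35)*c/5) + C3*exp(sqrt(35)*c/5) + 10*c^3/27 - 5*c^2/18 + 160*c/189


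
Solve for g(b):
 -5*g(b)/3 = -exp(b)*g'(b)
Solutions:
 g(b) = C1*exp(-5*exp(-b)/3)


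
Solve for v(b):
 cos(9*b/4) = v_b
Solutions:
 v(b) = C1 + 4*sin(9*b/4)/9


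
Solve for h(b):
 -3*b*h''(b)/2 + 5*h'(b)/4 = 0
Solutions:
 h(b) = C1 + C2*b^(11/6)


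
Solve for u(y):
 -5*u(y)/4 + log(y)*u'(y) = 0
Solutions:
 u(y) = C1*exp(5*li(y)/4)


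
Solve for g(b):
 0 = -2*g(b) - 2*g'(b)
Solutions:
 g(b) = C1*exp(-b)


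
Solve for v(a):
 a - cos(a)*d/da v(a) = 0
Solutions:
 v(a) = C1 + Integral(a/cos(a), a)


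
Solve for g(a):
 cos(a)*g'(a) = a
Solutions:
 g(a) = C1 + Integral(a/cos(a), a)


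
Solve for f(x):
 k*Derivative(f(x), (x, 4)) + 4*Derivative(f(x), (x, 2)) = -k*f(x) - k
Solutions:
 f(x) = C1*exp(-x*sqrt((-sqrt(4 - k^2) - 2)/k)) + C2*exp(x*sqrt((-sqrt(4 - k^2) - 2)/k)) + C3*exp(-x*sqrt((sqrt(4 - k^2) - 2)/k)) + C4*exp(x*sqrt((sqrt(4 - k^2) - 2)/k)) - 1


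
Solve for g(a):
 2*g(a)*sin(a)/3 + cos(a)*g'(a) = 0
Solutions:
 g(a) = C1*cos(a)^(2/3)


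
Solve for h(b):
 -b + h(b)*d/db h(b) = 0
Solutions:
 h(b) = -sqrt(C1 + b^2)
 h(b) = sqrt(C1 + b^2)


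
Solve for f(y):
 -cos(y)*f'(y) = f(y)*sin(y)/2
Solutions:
 f(y) = C1*sqrt(cos(y))


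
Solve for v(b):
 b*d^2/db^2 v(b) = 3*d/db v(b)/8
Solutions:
 v(b) = C1 + C2*b^(11/8)


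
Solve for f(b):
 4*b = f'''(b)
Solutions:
 f(b) = C1 + C2*b + C3*b^2 + b^4/6


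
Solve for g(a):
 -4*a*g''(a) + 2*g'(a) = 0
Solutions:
 g(a) = C1 + C2*a^(3/2)


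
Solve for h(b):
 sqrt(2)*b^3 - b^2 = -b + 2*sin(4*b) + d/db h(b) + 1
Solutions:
 h(b) = C1 + sqrt(2)*b^4/4 - b^3/3 + b^2/2 - b + cos(4*b)/2


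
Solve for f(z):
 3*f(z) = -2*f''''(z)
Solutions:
 f(z) = (C1*sin(6^(1/4)*z/2) + C2*cos(6^(1/4)*z/2))*exp(-6^(1/4)*z/2) + (C3*sin(6^(1/4)*z/2) + C4*cos(6^(1/4)*z/2))*exp(6^(1/4)*z/2)


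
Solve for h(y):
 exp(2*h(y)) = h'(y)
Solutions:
 h(y) = log(-sqrt(-1/(C1 + y))) - log(2)/2
 h(y) = log(-1/(C1 + y))/2 - log(2)/2


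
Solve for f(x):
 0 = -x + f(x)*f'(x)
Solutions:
 f(x) = -sqrt(C1 + x^2)
 f(x) = sqrt(C1 + x^2)


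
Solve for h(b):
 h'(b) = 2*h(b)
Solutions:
 h(b) = C1*exp(2*b)


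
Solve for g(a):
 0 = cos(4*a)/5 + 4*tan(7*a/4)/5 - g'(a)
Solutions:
 g(a) = C1 - 16*log(cos(7*a/4))/35 + sin(4*a)/20


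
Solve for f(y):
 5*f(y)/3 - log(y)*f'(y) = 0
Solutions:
 f(y) = C1*exp(5*li(y)/3)


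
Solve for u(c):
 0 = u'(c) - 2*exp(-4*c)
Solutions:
 u(c) = C1 - exp(-4*c)/2


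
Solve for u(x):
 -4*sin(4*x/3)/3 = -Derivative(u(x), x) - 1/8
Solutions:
 u(x) = C1 - x/8 - cos(4*x/3)


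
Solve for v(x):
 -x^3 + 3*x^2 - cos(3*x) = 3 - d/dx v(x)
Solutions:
 v(x) = C1 + x^4/4 - x^3 + 3*x + sin(3*x)/3


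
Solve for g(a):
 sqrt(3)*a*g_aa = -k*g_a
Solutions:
 g(a) = C1 + a^(-sqrt(3)*re(k)/3 + 1)*(C2*sin(sqrt(3)*log(a)*Abs(im(k))/3) + C3*cos(sqrt(3)*log(a)*im(k)/3))


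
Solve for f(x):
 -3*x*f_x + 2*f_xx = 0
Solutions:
 f(x) = C1 + C2*erfi(sqrt(3)*x/2)


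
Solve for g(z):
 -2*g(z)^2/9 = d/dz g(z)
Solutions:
 g(z) = 9/(C1 + 2*z)


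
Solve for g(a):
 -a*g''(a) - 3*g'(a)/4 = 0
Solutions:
 g(a) = C1 + C2*a^(1/4)


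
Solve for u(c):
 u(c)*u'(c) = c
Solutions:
 u(c) = -sqrt(C1 + c^2)
 u(c) = sqrt(C1 + c^2)


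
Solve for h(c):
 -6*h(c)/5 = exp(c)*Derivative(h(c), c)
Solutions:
 h(c) = C1*exp(6*exp(-c)/5)


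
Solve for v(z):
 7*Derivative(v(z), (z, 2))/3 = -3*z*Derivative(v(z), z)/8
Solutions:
 v(z) = C1 + C2*erf(3*sqrt(7)*z/28)


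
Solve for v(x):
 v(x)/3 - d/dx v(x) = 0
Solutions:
 v(x) = C1*exp(x/3)


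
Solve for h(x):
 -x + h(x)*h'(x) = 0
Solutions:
 h(x) = -sqrt(C1 + x^2)
 h(x) = sqrt(C1 + x^2)


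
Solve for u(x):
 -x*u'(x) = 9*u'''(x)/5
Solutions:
 u(x) = C1 + Integral(C2*airyai(-15^(1/3)*x/3) + C3*airybi(-15^(1/3)*x/3), x)


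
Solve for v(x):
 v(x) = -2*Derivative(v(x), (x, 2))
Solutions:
 v(x) = C1*sin(sqrt(2)*x/2) + C2*cos(sqrt(2)*x/2)


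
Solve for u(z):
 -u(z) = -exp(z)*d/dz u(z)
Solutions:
 u(z) = C1*exp(-exp(-z))


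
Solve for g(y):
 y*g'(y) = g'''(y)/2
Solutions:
 g(y) = C1 + Integral(C2*airyai(2^(1/3)*y) + C3*airybi(2^(1/3)*y), y)


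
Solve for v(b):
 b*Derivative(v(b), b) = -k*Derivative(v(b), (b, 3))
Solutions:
 v(b) = C1 + Integral(C2*airyai(b*(-1/k)^(1/3)) + C3*airybi(b*(-1/k)^(1/3)), b)


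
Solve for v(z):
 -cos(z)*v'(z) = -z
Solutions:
 v(z) = C1 + Integral(z/cos(z), z)


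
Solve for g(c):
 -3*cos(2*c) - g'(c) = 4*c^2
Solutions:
 g(c) = C1 - 4*c^3/3 - 3*sin(2*c)/2


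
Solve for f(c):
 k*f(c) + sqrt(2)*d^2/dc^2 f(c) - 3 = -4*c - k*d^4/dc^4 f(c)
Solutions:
 f(c) = C1*exp(-2^(3/4)*c*sqrt((-sqrt(1 - 2*k^2) - 1)/k)/2) + C2*exp(2^(3/4)*c*sqrt((-sqrt(1 - 2*k^2) - 1)/k)/2) + C3*exp(-2^(3/4)*c*sqrt((sqrt(1 - 2*k^2) - 1)/k)/2) + C4*exp(2^(3/4)*c*sqrt((sqrt(1 - 2*k^2) - 1)/k)/2) - 4*c/k + 3/k


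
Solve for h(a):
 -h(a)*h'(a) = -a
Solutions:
 h(a) = -sqrt(C1 + a^2)
 h(a) = sqrt(C1 + a^2)


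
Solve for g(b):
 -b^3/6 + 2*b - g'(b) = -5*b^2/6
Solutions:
 g(b) = C1 - b^4/24 + 5*b^3/18 + b^2


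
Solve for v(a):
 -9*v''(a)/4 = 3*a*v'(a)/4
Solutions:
 v(a) = C1 + C2*erf(sqrt(6)*a/6)


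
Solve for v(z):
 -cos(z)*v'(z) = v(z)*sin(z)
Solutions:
 v(z) = C1*cos(z)


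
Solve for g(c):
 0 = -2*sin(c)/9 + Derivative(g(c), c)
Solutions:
 g(c) = C1 - 2*cos(c)/9


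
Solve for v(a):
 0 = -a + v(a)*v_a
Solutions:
 v(a) = -sqrt(C1 + a^2)
 v(a) = sqrt(C1 + a^2)


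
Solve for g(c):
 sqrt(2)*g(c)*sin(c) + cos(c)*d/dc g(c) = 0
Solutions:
 g(c) = C1*cos(c)^(sqrt(2))


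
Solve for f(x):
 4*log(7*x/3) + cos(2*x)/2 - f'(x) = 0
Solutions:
 f(x) = C1 + 4*x*log(x) - 4*x*log(3) - 4*x + 4*x*log(7) + sin(2*x)/4


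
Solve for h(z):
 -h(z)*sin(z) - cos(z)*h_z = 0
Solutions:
 h(z) = C1*cos(z)


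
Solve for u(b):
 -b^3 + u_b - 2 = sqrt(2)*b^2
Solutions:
 u(b) = C1 + b^4/4 + sqrt(2)*b^3/3 + 2*b


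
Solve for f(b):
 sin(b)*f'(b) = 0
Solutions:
 f(b) = C1


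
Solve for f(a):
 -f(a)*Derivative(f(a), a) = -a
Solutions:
 f(a) = -sqrt(C1 + a^2)
 f(a) = sqrt(C1 + a^2)


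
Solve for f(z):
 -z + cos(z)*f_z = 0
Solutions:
 f(z) = C1 + Integral(z/cos(z), z)


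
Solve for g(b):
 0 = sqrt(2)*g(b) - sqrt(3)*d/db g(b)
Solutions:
 g(b) = C1*exp(sqrt(6)*b/3)


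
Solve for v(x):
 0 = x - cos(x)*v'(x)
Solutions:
 v(x) = C1 + Integral(x/cos(x), x)


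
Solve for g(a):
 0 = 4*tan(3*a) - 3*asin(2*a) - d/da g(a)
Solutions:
 g(a) = C1 - 3*a*asin(2*a) - 3*sqrt(1 - 4*a^2)/2 - 4*log(cos(3*a))/3


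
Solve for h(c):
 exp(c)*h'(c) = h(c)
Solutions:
 h(c) = C1*exp(-exp(-c))


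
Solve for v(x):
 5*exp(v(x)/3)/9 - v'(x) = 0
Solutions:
 v(x) = 3*log(-1/(C1 + 5*x)) + 9*log(3)


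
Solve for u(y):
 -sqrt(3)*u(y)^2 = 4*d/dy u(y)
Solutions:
 u(y) = 4/(C1 + sqrt(3)*y)


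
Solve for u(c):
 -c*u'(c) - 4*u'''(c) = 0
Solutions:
 u(c) = C1 + Integral(C2*airyai(-2^(1/3)*c/2) + C3*airybi(-2^(1/3)*c/2), c)


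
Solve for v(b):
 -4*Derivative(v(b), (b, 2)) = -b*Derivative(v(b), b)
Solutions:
 v(b) = C1 + C2*erfi(sqrt(2)*b/4)


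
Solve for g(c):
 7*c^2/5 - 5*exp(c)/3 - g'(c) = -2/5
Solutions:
 g(c) = C1 + 7*c^3/15 + 2*c/5 - 5*exp(c)/3


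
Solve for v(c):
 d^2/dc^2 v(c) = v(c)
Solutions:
 v(c) = C1*exp(-c) + C2*exp(c)


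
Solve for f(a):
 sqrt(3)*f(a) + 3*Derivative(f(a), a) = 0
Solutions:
 f(a) = C1*exp(-sqrt(3)*a/3)


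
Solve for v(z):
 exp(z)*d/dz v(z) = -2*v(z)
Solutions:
 v(z) = C1*exp(2*exp(-z))


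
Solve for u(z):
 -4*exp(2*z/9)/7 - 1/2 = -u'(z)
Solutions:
 u(z) = C1 + z/2 + 18*exp(2*z/9)/7


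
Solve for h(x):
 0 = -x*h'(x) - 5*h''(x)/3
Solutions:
 h(x) = C1 + C2*erf(sqrt(30)*x/10)


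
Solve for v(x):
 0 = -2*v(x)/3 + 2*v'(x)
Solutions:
 v(x) = C1*exp(x/3)


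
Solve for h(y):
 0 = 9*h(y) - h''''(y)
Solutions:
 h(y) = C1*exp(-sqrt(3)*y) + C2*exp(sqrt(3)*y) + C3*sin(sqrt(3)*y) + C4*cos(sqrt(3)*y)


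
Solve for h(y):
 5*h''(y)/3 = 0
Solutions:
 h(y) = C1 + C2*y


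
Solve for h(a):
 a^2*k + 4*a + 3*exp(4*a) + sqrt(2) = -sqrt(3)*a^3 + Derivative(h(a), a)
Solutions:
 h(a) = C1 + sqrt(3)*a^4/4 + a^3*k/3 + 2*a^2 + sqrt(2)*a + 3*exp(4*a)/4


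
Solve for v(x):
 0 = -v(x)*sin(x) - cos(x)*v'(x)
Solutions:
 v(x) = C1*cos(x)


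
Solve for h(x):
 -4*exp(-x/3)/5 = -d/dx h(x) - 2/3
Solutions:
 h(x) = C1 - 2*x/3 - 12*exp(-x/3)/5


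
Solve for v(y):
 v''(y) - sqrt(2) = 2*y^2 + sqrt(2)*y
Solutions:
 v(y) = C1 + C2*y + y^4/6 + sqrt(2)*y^3/6 + sqrt(2)*y^2/2


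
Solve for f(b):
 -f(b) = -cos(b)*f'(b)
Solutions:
 f(b) = C1*sqrt(sin(b) + 1)/sqrt(sin(b) - 1)


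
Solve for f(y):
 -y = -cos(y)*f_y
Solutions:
 f(y) = C1 + Integral(y/cos(y), y)


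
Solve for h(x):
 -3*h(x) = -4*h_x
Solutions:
 h(x) = C1*exp(3*x/4)


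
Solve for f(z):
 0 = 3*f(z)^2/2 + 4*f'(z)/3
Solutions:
 f(z) = 8/(C1 + 9*z)


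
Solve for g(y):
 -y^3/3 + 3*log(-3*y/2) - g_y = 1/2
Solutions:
 g(y) = C1 - y^4/12 + 3*y*log(-y) + y*(-7/2 - 3*log(2) + 3*log(3))


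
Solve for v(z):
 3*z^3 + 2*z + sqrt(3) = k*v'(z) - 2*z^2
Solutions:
 v(z) = C1 + 3*z^4/(4*k) + 2*z^3/(3*k) + z^2/k + sqrt(3)*z/k


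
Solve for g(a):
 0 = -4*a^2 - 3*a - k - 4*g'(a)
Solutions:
 g(a) = C1 - a^3/3 - 3*a^2/8 - a*k/4


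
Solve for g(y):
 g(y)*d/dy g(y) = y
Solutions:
 g(y) = -sqrt(C1 + y^2)
 g(y) = sqrt(C1 + y^2)


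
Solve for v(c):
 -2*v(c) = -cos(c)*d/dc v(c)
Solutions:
 v(c) = C1*(sin(c) + 1)/(sin(c) - 1)


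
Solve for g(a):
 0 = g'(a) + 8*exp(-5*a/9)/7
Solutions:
 g(a) = C1 + 72*exp(-5*a/9)/35


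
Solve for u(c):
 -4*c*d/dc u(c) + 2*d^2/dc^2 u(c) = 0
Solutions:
 u(c) = C1 + C2*erfi(c)


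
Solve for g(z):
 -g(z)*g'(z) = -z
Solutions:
 g(z) = -sqrt(C1 + z^2)
 g(z) = sqrt(C1 + z^2)


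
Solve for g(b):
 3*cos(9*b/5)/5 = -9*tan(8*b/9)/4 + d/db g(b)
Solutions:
 g(b) = C1 - 81*log(cos(8*b/9))/32 + sin(9*b/5)/3


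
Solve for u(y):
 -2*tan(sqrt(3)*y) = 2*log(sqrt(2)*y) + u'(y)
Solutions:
 u(y) = C1 - 2*y*log(y) - y*log(2) + 2*y + 2*sqrt(3)*log(cos(sqrt(3)*y))/3


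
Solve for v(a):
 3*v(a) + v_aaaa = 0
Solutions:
 v(a) = (C1*sin(sqrt(2)*3^(1/4)*a/2) + C2*cos(sqrt(2)*3^(1/4)*a/2))*exp(-sqrt(2)*3^(1/4)*a/2) + (C3*sin(sqrt(2)*3^(1/4)*a/2) + C4*cos(sqrt(2)*3^(1/4)*a/2))*exp(sqrt(2)*3^(1/4)*a/2)


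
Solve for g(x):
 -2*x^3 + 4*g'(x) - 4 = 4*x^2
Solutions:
 g(x) = C1 + x^4/8 + x^3/3 + x


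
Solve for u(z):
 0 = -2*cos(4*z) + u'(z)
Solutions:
 u(z) = C1 + sin(4*z)/2


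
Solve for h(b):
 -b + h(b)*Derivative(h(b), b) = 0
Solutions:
 h(b) = -sqrt(C1 + b^2)
 h(b) = sqrt(C1 + b^2)


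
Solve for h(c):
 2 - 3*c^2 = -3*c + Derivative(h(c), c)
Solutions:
 h(c) = C1 - c^3 + 3*c^2/2 + 2*c


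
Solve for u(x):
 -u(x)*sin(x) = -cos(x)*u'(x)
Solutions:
 u(x) = C1/cos(x)


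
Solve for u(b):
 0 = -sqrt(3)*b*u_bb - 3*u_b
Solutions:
 u(b) = C1 + C2*b^(1 - sqrt(3))


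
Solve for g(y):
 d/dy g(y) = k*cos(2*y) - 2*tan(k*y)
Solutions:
 g(y) = C1 + k*sin(2*y)/2 - 2*Piecewise((-log(cos(k*y))/k, Ne(k, 0)), (0, True))


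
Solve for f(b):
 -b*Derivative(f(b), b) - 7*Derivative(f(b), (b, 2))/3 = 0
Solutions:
 f(b) = C1 + C2*erf(sqrt(42)*b/14)


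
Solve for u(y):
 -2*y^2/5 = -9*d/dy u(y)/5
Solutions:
 u(y) = C1 + 2*y^3/27


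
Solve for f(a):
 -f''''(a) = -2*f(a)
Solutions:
 f(a) = C1*exp(-2^(1/4)*a) + C2*exp(2^(1/4)*a) + C3*sin(2^(1/4)*a) + C4*cos(2^(1/4)*a)


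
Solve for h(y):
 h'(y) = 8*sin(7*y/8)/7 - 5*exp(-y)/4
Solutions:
 h(y) = C1 - 64*cos(7*y/8)/49 + 5*exp(-y)/4


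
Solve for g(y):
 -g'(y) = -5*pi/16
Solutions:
 g(y) = C1 + 5*pi*y/16


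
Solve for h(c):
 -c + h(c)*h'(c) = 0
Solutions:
 h(c) = -sqrt(C1 + c^2)
 h(c) = sqrt(C1 + c^2)


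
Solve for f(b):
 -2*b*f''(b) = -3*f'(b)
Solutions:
 f(b) = C1 + C2*b^(5/2)


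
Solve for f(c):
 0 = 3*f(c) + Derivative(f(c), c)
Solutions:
 f(c) = C1*exp(-3*c)


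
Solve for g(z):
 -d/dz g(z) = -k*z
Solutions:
 g(z) = C1 + k*z^2/2


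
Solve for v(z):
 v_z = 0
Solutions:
 v(z) = C1


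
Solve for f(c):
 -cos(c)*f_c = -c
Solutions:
 f(c) = C1 + Integral(c/cos(c), c)


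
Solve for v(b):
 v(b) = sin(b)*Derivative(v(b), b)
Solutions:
 v(b) = C1*sqrt(cos(b) - 1)/sqrt(cos(b) + 1)


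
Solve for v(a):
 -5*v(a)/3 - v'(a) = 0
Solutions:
 v(a) = C1*exp(-5*a/3)


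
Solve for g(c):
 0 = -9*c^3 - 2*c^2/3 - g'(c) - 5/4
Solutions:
 g(c) = C1 - 9*c^4/4 - 2*c^3/9 - 5*c/4


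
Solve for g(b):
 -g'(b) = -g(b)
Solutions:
 g(b) = C1*exp(b)


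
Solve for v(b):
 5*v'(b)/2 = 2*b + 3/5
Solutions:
 v(b) = C1 + 2*b^2/5 + 6*b/25


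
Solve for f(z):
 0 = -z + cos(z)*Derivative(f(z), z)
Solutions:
 f(z) = C1 + Integral(z/cos(z), z)


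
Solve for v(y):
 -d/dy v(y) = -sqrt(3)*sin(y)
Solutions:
 v(y) = C1 - sqrt(3)*cos(y)


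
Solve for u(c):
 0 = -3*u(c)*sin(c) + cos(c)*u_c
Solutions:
 u(c) = C1/cos(c)^3


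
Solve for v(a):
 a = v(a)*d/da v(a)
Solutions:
 v(a) = -sqrt(C1 + a^2)
 v(a) = sqrt(C1 + a^2)


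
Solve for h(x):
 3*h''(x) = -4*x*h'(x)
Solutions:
 h(x) = C1 + C2*erf(sqrt(6)*x/3)


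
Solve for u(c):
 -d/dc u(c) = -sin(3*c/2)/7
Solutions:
 u(c) = C1 - 2*cos(3*c/2)/21


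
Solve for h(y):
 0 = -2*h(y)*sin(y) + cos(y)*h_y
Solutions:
 h(y) = C1/cos(y)^2


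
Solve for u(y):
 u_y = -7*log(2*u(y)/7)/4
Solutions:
 4*Integral(1/(log(_y) - log(7) + log(2)), (_y, u(y)))/7 = C1 - y


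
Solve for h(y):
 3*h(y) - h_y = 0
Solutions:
 h(y) = C1*exp(3*y)


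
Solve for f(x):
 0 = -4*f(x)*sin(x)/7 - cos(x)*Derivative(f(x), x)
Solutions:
 f(x) = C1*cos(x)^(4/7)


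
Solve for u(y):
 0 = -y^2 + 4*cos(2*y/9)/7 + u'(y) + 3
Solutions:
 u(y) = C1 + y^3/3 - 3*y - 18*sin(2*y/9)/7


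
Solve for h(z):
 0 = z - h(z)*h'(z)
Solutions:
 h(z) = -sqrt(C1 + z^2)
 h(z) = sqrt(C1 + z^2)


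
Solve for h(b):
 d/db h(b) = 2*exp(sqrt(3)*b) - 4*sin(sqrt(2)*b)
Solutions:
 h(b) = C1 + 2*sqrt(3)*exp(sqrt(3)*b)/3 + 2*sqrt(2)*cos(sqrt(2)*b)


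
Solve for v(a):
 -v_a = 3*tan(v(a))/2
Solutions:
 v(a) = pi - asin(C1*exp(-3*a/2))
 v(a) = asin(C1*exp(-3*a/2))


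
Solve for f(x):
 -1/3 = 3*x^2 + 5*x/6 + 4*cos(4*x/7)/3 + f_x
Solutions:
 f(x) = C1 - x^3 - 5*x^2/12 - x/3 - 7*sin(4*x/7)/3


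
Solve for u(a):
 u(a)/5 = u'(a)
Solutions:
 u(a) = C1*exp(a/5)


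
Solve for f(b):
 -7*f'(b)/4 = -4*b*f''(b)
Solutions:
 f(b) = C1 + C2*b^(23/16)


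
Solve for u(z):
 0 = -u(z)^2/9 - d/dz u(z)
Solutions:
 u(z) = 9/(C1 + z)


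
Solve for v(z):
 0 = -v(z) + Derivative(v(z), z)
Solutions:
 v(z) = C1*exp(z)


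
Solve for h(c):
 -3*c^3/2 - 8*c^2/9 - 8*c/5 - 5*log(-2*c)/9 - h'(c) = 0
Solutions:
 h(c) = C1 - 3*c^4/8 - 8*c^3/27 - 4*c^2/5 - 5*c*log(-c)/9 + 5*c*(1 - log(2))/9


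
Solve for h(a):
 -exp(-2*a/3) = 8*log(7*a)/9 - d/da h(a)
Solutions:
 h(a) = C1 + 8*a*log(a)/9 + 8*a*(-1 + log(7))/9 - 3*exp(-2*a/3)/2


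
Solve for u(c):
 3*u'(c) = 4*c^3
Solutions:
 u(c) = C1 + c^4/3


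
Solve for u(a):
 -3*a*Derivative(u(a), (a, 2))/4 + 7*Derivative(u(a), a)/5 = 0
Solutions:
 u(a) = C1 + C2*a^(43/15)


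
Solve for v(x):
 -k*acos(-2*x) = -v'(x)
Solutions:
 v(x) = C1 + k*(x*acos(-2*x) + sqrt(1 - 4*x^2)/2)


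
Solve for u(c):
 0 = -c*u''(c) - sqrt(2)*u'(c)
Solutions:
 u(c) = C1 + C2*c^(1 - sqrt(2))


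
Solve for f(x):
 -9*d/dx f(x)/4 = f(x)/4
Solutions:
 f(x) = C1*exp(-x/9)


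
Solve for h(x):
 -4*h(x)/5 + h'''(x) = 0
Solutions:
 h(x) = C3*exp(10^(2/3)*x/5) + (C1*sin(10^(2/3)*sqrt(3)*x/10) + C2*cos(10^(2/3)*sqrt(3)*x/10))*exp(-10^(2/3)*x/10)


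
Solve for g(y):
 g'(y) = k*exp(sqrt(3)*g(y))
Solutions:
 g(y) = sqrt(3)*(2*log(-1/(C1 + k*y)) - log(3))/6


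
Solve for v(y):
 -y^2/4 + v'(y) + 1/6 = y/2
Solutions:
 v(y) = C1 + y^3/12 + y^2/4 - y/6


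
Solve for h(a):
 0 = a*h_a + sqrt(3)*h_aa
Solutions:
 h(a) = C1 + C2*erf(sqrt(2)*3^(3/4)*a/6)


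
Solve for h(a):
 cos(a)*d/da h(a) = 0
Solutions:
 h(a) = C1


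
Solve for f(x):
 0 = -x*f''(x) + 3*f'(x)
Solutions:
 f(x) = C1 + C2*x^4


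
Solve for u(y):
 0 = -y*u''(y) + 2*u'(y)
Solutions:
 u(y) = C1 + C2*y^3


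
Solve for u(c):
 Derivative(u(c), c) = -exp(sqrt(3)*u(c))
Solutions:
 u(c) = sqrt(3)*(2*log(1/(C1 + c)) - log(3))/6


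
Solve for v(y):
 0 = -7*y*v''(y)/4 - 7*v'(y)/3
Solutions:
 v(y) = C1 + C2/y^(1/3)


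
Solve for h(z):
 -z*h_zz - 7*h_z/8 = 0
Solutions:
 h(z) = C1 + C2*z^(1/8)


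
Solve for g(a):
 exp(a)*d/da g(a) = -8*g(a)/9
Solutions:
 g(a) = C1*exp(8*exp(-a)/9)


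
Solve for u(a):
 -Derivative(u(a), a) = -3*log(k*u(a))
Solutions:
 li(k*u(a))/k = C1 + 3*a


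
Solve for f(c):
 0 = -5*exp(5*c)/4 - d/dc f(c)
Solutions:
 f(c) = C1 - exp(5*c)/4


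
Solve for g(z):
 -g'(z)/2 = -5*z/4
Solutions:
 g(z) = C1 + 5*z^2/4


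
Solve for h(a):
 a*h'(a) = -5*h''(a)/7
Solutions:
 h(a) = C1 + C2*erf(sqrt(70)*a/10)


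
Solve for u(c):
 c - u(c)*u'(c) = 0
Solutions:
 u(c) = -sqrt(C1 + c^2)
 u(c) = sqrt(C1 + c^2)


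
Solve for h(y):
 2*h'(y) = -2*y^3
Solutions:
 h(y) = C1 - y^4/4


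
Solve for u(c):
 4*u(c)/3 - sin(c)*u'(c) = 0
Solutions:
 u(c) = C1*(cos(c) - 1)^(2/3)/(cos(c) + 1)^(2/3)


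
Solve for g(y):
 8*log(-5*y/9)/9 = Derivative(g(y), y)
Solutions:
 g(y) = C1 + 8*y*log(-y)/9 + 8*y*(-2*log(3) - 1 + log(5))/9


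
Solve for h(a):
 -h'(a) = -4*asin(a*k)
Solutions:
 h(a) = C1 + 4*Piecewise((a*asin(a*k) + sqrt(-a^2*k^2 + 1)/k, Ne(k, 0)), (0, True))


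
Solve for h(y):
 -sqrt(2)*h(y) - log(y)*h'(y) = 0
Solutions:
 h(y) = C1*exp(-sqrt(2)*li(y))


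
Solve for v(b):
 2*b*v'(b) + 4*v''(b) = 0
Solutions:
 v(b) = C1 + C2*erf(b/2)


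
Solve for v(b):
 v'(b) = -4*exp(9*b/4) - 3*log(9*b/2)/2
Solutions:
 v(b) = C1 - 3*b*log(b)/2 + b*(-3*log(3) + 3*log(2)/2 + 3/2) - 16*exp(9*b/4)/9


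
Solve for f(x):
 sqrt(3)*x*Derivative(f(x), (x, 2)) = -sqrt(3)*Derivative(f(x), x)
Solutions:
 f(x) = C1 + C2*log(x)


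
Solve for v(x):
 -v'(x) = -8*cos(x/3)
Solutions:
 v(x) = C1 + 24*sin(x/3)


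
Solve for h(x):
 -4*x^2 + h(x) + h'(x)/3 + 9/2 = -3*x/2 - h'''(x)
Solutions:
 h(x) = C1*exp(2^(1/3)*x*(-2/(27 + sqrt(733))^(1/3) + 2^(1/3)*(27 + sqrt(733))^(1/3))/12)*sin(2^(1/3)*sqrt(3)*x*(2/(27 + sqrt(733))^(1/3) + 2^(1/3)*(27 + sqrt(733))^(1/3))/12) + C2*exp(2^(1/3)*x*(-2/(27 + sqrt(733))^(1/3) + 2^(1/3)*(27 + sqrt(733))^(1/3))/12)*cos(2^(1/3)*sqrt(3)*x*(2/(27 + sqrt(733))^(1/3) + 2^(1/3)*(27 + sqrt(733))^(1/3))/12) + C3*exp(-2^(1/3)*x*(-2/(27 + sqrt(733))^(1/3) + 2^(1/3)*(27 + sqrt(733))^(1/3))/6) + 4*x^2 - 25*x/6 - 28/9
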